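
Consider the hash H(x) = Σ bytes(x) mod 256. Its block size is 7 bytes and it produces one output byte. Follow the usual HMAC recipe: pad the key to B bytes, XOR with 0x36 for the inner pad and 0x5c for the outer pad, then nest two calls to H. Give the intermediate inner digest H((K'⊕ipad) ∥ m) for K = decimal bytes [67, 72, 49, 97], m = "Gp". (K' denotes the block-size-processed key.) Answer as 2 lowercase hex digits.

aa

Key decimal bytes [67, 72, 49, 97] = 43 48 31 61 is 4 bytes ≤ B = 7; zero-pad to 7 bytes: K' = 43 48 31 61 00 00 00.
K' ⊕ ipad = 75 7e 07 57 36 36 36.
Inner input = 75 7e 07 57 36 36 36 ∥ 47 70.
Inner hash: sum = 117+126+7+87+54+54+54+71+112 = 682; mod 256 = 170 → aa.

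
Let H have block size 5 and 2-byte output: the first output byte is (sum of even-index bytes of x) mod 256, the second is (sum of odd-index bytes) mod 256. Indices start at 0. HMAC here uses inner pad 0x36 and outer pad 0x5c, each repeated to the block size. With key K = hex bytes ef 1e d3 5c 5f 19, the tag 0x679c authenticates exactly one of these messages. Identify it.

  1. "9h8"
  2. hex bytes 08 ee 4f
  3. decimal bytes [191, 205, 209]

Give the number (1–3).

2

Key hex bytes ef 1e d3 5c 5f 19 is 6 bytes > B = 5, so hash it first: H(key) = 21 93, then zero-pad to 5 bytes: K' = 21 93 00 00 00.
K' ⊕ ipad = 17 a5 36 36 36; K' ⊕ opad = 7d cf 5c 5c 5c.
m1: inner = H(17 a5 36 36 36 39 68 38) = eb 4c; tag = H(7d cf 5c 5c 5c eb 4c) = 8116
m2: inner = H(17 a5 36 36 36 08 ee 4f) = 71 32; tag = H(7d cf 5c 5c 5c 71 32) = 679c ← matches
m3: inner = H(17 a5 36 36 36 bf cd d1) = 50 6b; tag = H(7d cf 5c 5c 5c 50 6b) = a07b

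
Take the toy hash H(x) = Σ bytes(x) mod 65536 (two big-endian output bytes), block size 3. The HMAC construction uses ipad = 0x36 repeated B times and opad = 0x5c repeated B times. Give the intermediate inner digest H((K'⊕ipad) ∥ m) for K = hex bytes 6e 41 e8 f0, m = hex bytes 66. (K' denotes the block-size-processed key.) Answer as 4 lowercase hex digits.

0181

Key hex bytes 6e 41 e8 f0 is 4 bytes > B = 3, so hash it first: H(key) = 02 87, then zero-pad to 3 bytes: K' = 02 87 00.
K' ⊕ ipad = 34 b1 36.
Inner input = 34 b1 36 ∥ 66.
Inner hash: sum = 52+177+54+102 = 385 → 01 81.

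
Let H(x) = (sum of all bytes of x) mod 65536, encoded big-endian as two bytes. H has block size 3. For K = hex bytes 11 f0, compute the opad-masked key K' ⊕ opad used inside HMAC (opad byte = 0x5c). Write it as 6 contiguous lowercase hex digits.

Key hex bytes 11 f0 is 2 bytes ≤ B = 3; zero-pad to 3 bytes: K' = 11 f0 00.
XOR each byte with 0x5c: 11⊕5c=4d, f0⊕5c=ac, 00⊕5c=5c.

4dac5c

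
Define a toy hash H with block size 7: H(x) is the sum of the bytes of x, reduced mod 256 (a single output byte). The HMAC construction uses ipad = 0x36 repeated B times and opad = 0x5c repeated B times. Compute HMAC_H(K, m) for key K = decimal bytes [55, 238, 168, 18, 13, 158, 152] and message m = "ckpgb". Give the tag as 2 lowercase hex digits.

69

Key decimal bytes [55, 238, 168, 18, 13, 158, 152] = 37 ee a8 12 0d 9e 98 is exactly B = 7 bytes: K' = 37 ee a8 12 0d 9e 98.
K' ⊕ ipad = 01 d8 9e 24 3b a8 ae.  K' ⊕ opad = 6b b2 f4 4e 51 c2 c4.
Inner input = (K'⊕ipad) ∥ m = 01 d8 9e 24 3b a8 ae ∥ 63 6b 70 67 62.
Inner hash: sum = 1+216+158+36+59+168+174+99+107+112+103+98 = 1331; mod 256 = 51 → 33.
Outer input = (K'⊕opad) ∥ inner = 6b b2 f4 4e 51 c2 c4 ∥ 33.
Outer hash (tag): sum = 107+178+244+78+81+194+196+51 = 1129; mod 256 = 105 → 69.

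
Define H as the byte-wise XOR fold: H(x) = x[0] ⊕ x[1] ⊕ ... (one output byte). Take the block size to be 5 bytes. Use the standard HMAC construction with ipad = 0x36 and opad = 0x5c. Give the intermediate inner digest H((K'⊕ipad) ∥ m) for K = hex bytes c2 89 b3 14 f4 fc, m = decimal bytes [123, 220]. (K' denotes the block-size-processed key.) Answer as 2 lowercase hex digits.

75

Key hex bytes c2 89 b3 14 f4 fc is 6 bytes > B = 5, so hash it first: H(key) = e4, then zero-pad to 5 bytes: K' = e4 00 00 00 00.
K' ⊕ ipad = d2 36 36 36 36.
Inner input = d2 36 36 36 36 ∥ 7b dc.
Inner hash: XOR d2⊕36⊕36⊕36⊕36⊕7b⊕dc = 75.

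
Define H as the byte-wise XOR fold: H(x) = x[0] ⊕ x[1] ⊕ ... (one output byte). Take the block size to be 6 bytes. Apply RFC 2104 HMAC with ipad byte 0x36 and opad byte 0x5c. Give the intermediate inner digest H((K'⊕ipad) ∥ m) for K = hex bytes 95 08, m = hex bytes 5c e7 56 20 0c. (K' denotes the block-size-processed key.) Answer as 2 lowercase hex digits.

Key hex bytes 95 08 is 2 bytes ≤ B = 6; zero-pad to 6 bytes: K' = 95 08 00 00 00 00.
K' ⊕ ipad = a3 3e 36 36 36 36.
Inner input = a3 3e 36 36 36 36 ∥ 5c e7 56 20 0c.
Inner hash: XOR a3⊕3e⊕36⊕36⊕36⊕36⊕5c⊕e7⊕56⊕20⊕0c = 5c.

5c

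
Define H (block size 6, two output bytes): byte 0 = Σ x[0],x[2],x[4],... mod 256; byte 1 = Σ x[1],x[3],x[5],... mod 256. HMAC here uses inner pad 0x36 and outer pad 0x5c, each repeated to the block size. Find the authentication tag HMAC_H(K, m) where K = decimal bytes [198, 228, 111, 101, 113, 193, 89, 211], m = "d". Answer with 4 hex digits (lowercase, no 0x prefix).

Key decimal bytes [198, 228, 111, 101, 113, 193, 89, 211] = c6 e4 6f 65 71 c1 59 d3 is 8 bytes > B = 6, so hash it first: H(key) = ff dd, then zero-pad to 6 bytes: K' = ff dd 00 00 00 00.
K' ⊕ ipad = c9 eb 36 36 36 36.  K' ⊕ opad = a3 81 5c 5c 5c 5c.
Inner input = (K'⊕ipad) ∥ m = c9 eb 36 36 36 36 ∥ 64.
Inner hash: even-index sum = 409 mod 256 = 153; odd-index sum = 343 mod 256 = 87 → 99 57.
Outer input = (K'⊕opad) ∥ inner = a3 81 5c 5c 5c 5c ∥ 99 57.
Outer hash (tag): even-index sum = 500 mod 256 = 244; odd-index sum = 400 mod 256 = 144 → f4 90.

f490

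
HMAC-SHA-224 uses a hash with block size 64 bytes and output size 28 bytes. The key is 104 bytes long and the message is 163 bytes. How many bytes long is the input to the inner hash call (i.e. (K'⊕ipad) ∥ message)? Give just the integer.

Key is 104 > 64 bytes, so it is hashed to 28 bytes then zero-padded to 64: |K'| = 64.
Inner input = (K'⊕ipad) ∥ m → 64 + 163 = 227 bytes.

227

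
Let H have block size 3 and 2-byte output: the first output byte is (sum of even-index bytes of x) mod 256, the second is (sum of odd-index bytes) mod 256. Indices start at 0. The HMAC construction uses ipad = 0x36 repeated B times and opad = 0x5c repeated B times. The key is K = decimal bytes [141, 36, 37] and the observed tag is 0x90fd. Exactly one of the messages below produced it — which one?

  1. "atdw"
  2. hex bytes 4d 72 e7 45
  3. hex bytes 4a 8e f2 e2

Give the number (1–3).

2

Key decimal bytes [141, 36, 37] = 8d 24 25 is exactly B = 3 bytes: K' = 8d 24 25.
K' ⊕ ipad = bb 12 13; K' ⊕ opad = d1 78 79.
m1: inner = H(bb 12 13 61 74 64 77) = b9 d7; tag = H(d1 78 79 b9 d7) = 2131
m2: inner = H(bb 12 13 4d 72 e7 45) = 85 46; tag = H(d1 78 79 85 46) = 90fd ← matches
m3: inner = H(bb 12 13 4a 8e f2 e2) = 3e 4e; tag = H(d1 78 79 3e 4e) = 98b6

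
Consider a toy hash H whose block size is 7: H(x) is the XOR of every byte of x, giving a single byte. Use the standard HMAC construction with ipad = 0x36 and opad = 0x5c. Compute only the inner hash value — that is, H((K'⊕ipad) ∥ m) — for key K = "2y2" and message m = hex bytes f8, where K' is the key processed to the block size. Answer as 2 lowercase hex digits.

Key "2y2" = 32 79 32 is 3 bytes ≤ B = 7; zero-pad to 7 bytes: K' = 32 79 32 00 00 00 00.
K' ⊕ ipad = 04 4f 04 36 36 36 36.
Inner input = 04 4f 04 36 36 36 36 ∥ f8.
Inner hash: XOR 04⊕4f⊕04⊕36⊕36⊕36⊕36⊕f8 = b7.

b7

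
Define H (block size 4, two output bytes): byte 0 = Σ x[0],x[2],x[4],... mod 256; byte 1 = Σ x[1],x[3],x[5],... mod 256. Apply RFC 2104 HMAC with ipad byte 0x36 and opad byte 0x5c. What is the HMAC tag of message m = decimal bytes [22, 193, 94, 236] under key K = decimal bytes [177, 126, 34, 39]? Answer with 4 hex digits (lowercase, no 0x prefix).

Key decimal bytes [177, 126, 34, 39] = b1 7e 22 27 is exactly B = 4 bytes: K' = b1 7e 22 27.
K' ⊕ ipad = 87 48 14 11.  K' ⊕ opad = ed 22 7e 7b.
Inner input = (K'⊕ipad) ∥ m = 87 48 14 11 ∥ 16 c1 5e ec.
Inner hash: even-index sum = 271 mod 256 = 15; odd-index sum = 518 mod 256 = 6 → 0f 06.
Outer input = (K'⊕opad) ∥ inner = ed 22 7e 7b ∥ 0f 06.
Outer hash (tag): even-index sum = 378 mod 256 = 122; odd-index sum = 163 mod 256 = 163 → 7a a3.

7aa3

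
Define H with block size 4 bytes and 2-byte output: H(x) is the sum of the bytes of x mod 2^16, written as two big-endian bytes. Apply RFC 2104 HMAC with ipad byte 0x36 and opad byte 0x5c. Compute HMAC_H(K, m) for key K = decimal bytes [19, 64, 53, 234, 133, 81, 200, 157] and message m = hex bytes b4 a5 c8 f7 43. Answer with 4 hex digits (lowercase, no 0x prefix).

Key decimal bytes [19, 64, 53, 234, 133, 81, 200, 157] = 13 40 35 ea 85 51 c8 9d is 8 bytes > B = 4, so hash it first: H(key) = 03 ad, then zero-pad to 4 bytes: K' = 03 ad 00 00.
K' ⊕ ipad = 35 9b 36 36.  K' ⊕ opad = 5f f1 5c 5c.
Inner input = (K'⊕ipad) ∥ m = 35 9b 36 36 ∥ b4 a5 c8 f7 43.
Inner hash: sum = 53+155+54+54+180+165+200+247+67 = 1175 → 04 97.
Outer input = (K'⊕opad) ∥ inner = 5f f1 5c 5c ∥ 04 97.
Outer hash (tag): sum = 95+241+92+92+4+151 = 675 → 02 a3.

02a3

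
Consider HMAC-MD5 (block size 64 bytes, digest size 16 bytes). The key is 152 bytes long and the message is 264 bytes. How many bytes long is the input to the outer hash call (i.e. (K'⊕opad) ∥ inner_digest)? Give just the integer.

80

Key is 152 > 64 bytes, so it is hashed to 16 bytes then zero-padded to 64: |K'| = 64.
Outer input = (K'⊕opad) ∥ H(inner) → 64 + 16 = 80 bytes.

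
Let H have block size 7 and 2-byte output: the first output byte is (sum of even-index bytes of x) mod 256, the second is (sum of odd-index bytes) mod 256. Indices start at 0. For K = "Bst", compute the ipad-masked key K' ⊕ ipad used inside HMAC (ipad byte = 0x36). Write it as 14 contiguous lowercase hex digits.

74454236363636

Key "Bst" = 42 73 74 is 3 bytes ≤ B = 7; zero-pad to 7 bytes: K' = 42 73 74 00 00 00 00.
XOR each byte with 0x36: 42⊕36=74, 73⊕36=45, 74⊕36=42, 00⊕36=36, 00⊕36=36, 00⊕36=36, 00⊕36=36.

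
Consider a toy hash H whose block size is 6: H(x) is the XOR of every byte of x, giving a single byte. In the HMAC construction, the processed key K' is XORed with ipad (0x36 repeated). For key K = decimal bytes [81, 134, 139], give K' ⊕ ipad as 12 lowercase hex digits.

Key decimal bytes [81, 134, 139] = 51 86 8b is 3 bytes ≤ B = 6; zero-pad to 6 bytes: K' = 51 86 8b 00 00 00.
XOR each byte with 0x36: 51⊕36=67, 86⊕36=b0, 8b⊕36=bd, 00⊕36=36, 00⊕36=36, 00⊕36=36.

67b0bd363636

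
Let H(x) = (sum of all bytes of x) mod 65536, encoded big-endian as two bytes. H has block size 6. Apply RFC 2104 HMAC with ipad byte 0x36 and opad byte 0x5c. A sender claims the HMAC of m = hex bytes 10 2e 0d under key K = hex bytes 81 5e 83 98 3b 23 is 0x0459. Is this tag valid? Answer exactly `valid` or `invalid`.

Key hex bytes 81 5e 83 98 3b 23 is exactly B = 6 bytes: K' = 81 5e 83 98 3b 23.
K' ⊕ ipad = b7 68 b5 ae 0d 15; K' ⊕ opad = dd 02 df c4 67 7f.
Inner hash: sum = 183+104+181+174+13+21+16+46+13 = 751 → 02 ef.
Outer hash (recomputed tag): sum = 221+2+223+196+103+127+2+239 = 1113 → 04 59.
Recomputed tag = 0459; claimed = 0459 → match.

valid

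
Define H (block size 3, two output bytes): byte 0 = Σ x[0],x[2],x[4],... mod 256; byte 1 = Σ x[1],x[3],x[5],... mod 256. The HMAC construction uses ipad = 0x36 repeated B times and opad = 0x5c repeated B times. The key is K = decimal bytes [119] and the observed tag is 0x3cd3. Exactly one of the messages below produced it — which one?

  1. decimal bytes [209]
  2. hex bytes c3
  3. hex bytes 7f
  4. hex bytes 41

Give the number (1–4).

3

Key decimal bytes [119] = 77 is 1 byte ≤ B = 3; zero-pad to 3 bytes: K' = 77 00 00.
K' ⊕ ipad = 41 36 36; K' ⊕ opad = 2b 5c 5c.
m1: inner = H(41 36 36 d1) = 77 07; tag = H(2b 5c 5c 77 07) = 8ed3
m2: inner = H(41 36 36 c3) = 77 f9; tag = H(2b 5c 5c 77 f9) = 80d3
m3: inner = H(41 36 36 7f) = 77 b5; tag = H(2b 5c 5c 77 b5) = 3cd3 ← matches
m4: inner = H(41 36 36 41) = 77 77; tag = H(2b 5c 5c 77 77) = fed3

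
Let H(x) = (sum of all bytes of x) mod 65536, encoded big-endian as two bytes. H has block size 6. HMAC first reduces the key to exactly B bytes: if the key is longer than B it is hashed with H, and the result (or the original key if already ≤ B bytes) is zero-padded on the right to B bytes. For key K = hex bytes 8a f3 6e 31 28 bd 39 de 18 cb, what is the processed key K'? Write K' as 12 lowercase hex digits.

|K| = 10 > B = 6, so first hash the key.
H(K): sum = 138+243+110+49+40+189+57+222+24+203 = 1275 → 04 fb.
Zero-pad H(K) = 04 fb to 6 bytes: K' = 04 fb 00 00 00 00.

04fb00000000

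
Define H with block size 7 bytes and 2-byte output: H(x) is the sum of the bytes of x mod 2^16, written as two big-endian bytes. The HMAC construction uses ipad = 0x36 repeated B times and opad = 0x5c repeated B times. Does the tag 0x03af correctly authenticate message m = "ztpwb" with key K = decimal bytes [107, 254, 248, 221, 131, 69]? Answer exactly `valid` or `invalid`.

Key decimal bytes [107, 254, 248, 221, 131, 69] = 6b fe f8 dd 83 45 is 6 bytes ≤ B = 7; zero-pad to 7 bytes: K' = 6b fe f8 dd 83 45 00.
K' ⊕ ipad = 5d c8 ce eb b5 73 36; K' ⊕ opad = 37 a2 a4 81 df 19 5c.
Inner hash: sum = 93+200+206+235+181+115+54+122+116+112+119+98 = 1651 → 06 73.
Outer hash (recomputed tag): sum = 55+162+164+129+223+25+92+6+115 = 971 → 03 cb.
Recomputed tag = 03cb; claimed = 03af → mismatch.

invalid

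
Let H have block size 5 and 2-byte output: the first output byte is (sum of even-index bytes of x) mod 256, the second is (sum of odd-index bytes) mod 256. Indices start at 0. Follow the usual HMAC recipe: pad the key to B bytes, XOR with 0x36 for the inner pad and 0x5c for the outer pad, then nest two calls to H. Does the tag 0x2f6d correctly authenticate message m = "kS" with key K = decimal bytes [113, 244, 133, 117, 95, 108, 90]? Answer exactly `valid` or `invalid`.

Key decimal bytes [113, 244, 133, 117, 95, 108, 90] = 71 f4 85 75 5f 6c 5a is 7 bytes > B = 5, so hash it first: H(key) = af d5, then zero-pad to 5 bytes: K' = af d5 00 00 00.
K' ⊕ ipad = 99 e3 36 36 36; K' ⊕ opad = f3 89 5c 5c 5c.
Inner hash: even-index sum = 344 mod 256 = 88; odd-index sum = 388 mod 256 = 132 → 58 84.
Outer hash (recomputed tag): even-index sum = 559 mod 256 = 47; odd-index sum = 317 mod 256 = 61 → 2f 3d.
Recomputed tag = 2f3d; claimed = 2f6d → mismatch.

invalid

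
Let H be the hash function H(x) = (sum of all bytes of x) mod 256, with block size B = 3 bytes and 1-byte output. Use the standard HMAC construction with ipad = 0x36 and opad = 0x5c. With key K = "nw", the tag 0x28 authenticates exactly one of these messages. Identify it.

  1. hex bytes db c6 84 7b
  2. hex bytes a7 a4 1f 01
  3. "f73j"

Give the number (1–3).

1

Key "nw" = 6e 77 is 2 bytes ≤ B = 3; zero-pad to 3 bytes: K' = 6e 77 00.
K' ⊕ ipad = 58 41 36; K' ⊕ opad = 32 2b 5c.
m1: inner = H(58 41 36 db c6 84 7b) = 6f; tag = H(32 2b 5c 6f) = 28 ← matches
m2: inner = H(58 41 36 a7 a4 1f 01) = 3a; tag = H(32 2b 5c 3a) = f3
m3: inner = H(58 41 36 66 37 33 6a) = 09; tag = H(32 2b 5c 09) = c2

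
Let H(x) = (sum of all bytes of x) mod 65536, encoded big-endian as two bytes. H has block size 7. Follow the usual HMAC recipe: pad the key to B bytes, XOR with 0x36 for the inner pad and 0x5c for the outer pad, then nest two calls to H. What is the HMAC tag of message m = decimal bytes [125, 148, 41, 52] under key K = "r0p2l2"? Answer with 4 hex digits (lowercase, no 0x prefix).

Key "r0p2l2" = 72 30 70 32 6c 32 is 6 bytes ≤ B = 7; zero-pad to 7 bytes: K' = 72 30 70 32 6c 32 00.
K' ⊕ ipad = 44 06 46 04 5a 04 36.  K' ⊕ opad = 2e 6c 2c 6e 30 6e 5c.
Inner input = (K'⊕ipad) ∥ m = 44 06 46 04 5a 04 36 ∥ 7d 94 29 34.
Inner hash: sum = 68+6+70+4+90+4+54+125+148+41+52 = 662 → 02 96.
Outer input = (K'⊕opad) ∥ inner = 2e 6c 2c 6e 30 6e 5c ∥ 02 96.
Outer hash (tag): sum = 46+108+44+110+48+110+92+2+150 = 710 → 02 c6.

02c6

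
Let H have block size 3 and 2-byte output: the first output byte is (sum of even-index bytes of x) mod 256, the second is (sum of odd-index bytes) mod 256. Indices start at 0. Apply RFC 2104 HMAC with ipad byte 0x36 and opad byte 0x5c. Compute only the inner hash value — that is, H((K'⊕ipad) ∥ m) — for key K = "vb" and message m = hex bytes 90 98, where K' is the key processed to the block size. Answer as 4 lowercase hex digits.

0ee4

Key "vb" = 76 62 is 2 bytes ≤ B = 3; zero-pad to 3 bytes: K' = 76 62 00.
K' ⊕ ipad = 40 54 36.
Inner input = 40 54 36 ∥ 90 98.
Inner hash: even-index sum = 270 mod 256 = 14; odd-index sum = 228 mod 256 = 228 → 0e e4.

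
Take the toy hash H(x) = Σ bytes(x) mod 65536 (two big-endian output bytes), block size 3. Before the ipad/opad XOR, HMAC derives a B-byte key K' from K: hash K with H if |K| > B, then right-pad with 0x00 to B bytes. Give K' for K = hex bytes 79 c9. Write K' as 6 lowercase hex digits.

79c900

Key hex bytes 79 c9 is 2 bytes ≤ B = 3; zero-pad to 3 bytes: K' = 79 c9 00.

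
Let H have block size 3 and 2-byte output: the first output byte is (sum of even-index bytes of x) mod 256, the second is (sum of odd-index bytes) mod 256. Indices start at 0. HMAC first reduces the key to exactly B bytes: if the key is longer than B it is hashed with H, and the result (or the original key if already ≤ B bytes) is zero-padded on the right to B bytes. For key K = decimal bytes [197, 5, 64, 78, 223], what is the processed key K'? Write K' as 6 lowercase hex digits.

|K| = 5 > B = 3, so first hash the key.
H(K): even-index sum = 484 mod 256 = 228; odd-index sum = 83 mod 256 = 83 → e4 53.
Zero-pad H(K) = e4 53 to 3 bytes: K' = e4 53 00.

e45300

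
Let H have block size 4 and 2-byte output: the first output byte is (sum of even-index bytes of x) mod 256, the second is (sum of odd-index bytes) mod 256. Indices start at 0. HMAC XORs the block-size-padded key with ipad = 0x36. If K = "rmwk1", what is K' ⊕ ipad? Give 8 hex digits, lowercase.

2cee3636

Key "rmwk1" = 72 6d 77 6b 31 is 5 bytes > B = 4, so hash it first: H(key) = 1a d8, then zero-pad to 4 bytes: K' = 1a d8 00 00.
XOR each byte with 0x36: 1a⊕36=2c, d8⊕36=ee, 00⊕36=36, 00⊕36=36.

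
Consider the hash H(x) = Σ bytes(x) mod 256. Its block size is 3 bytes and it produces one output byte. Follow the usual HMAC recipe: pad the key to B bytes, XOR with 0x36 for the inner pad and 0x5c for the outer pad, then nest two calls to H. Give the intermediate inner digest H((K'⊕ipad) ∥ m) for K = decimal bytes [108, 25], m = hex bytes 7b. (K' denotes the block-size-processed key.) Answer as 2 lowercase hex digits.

3a

Key decimal bytes [108, 25] = 6c 19 is 2 bytes ≤ B = 3; zero-pad to 3 bytes: K' = 6c 19 00.
K' ⊕ ipad = 5a 2f 36.
Inner input = 5a 2f 36 ∥ 7b.
Inner hash: sum = 90+47+54+123 = 314; mod 256 = 58 → 3a.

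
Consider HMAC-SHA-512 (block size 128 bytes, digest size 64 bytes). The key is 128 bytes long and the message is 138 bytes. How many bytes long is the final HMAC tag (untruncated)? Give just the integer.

The tag is one SHA-512 digest: 64 bytes.

64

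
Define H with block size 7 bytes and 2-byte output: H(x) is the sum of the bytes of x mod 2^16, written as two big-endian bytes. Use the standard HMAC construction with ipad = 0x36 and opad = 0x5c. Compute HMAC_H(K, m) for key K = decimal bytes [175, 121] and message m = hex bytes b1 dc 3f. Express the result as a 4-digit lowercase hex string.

03a9

Key decimal bytes [175, 121] = af 79 is 2 bytes ≤ B = 7; zero-pad to 7 bytes: K' = af 79 00 00 00 00 00.
K' ⊕ ipad = 99 4f 36 36 36 36 36.  K' ⊕ opad = f3 25 5c 5c 5c 5c 5c.
Inner input = (K'⊕ipad) ∥ m = 99 4f 36 36 36 36 36 ∥ b1 dc 3f.
Inner hash: sum = 153+79+54+54+54+54+54+177+220+63 = 962 → 03 c2.
Outer input = (K'⊕opad) ∥ inner = f3 25 5c 5c 5c 5c 5c ∥ 03 c2.
Outer hash (tag): sum = 243+37+92+92+92+92+92+3+194 = 937 → 03 a9.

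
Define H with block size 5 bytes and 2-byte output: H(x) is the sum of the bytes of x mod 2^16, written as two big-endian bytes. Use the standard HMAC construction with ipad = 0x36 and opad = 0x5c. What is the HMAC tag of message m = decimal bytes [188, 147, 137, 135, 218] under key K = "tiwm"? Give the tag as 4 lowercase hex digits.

Key "tiwm" = 74 69 77 6d is 4 bytes ≤ B = 5; zero-pad to 5 bytes: K' = 74 69 77 6d 00.
K' ⊕ ipad = 42 5f 41 5b 36.  K' ⊕ opad = 28 35 2b 31 5c.
Inner input = (K'⊕ipad) ∥ m = 42 5f 41 5b 36 ∥ bc 93 89 87 da.
Inner hash: sum = 66+95+65+91+54+188+147+137+135+218 = 1196 → 04 ac.
Outer input = (K'⊕opad) ∥ inner = 28 35 2b 31 5c ∥ 04 ac.
Outer hash (tag): sum = 40+53+43+49+92+4+172 = 453 → 01 c5.

01c5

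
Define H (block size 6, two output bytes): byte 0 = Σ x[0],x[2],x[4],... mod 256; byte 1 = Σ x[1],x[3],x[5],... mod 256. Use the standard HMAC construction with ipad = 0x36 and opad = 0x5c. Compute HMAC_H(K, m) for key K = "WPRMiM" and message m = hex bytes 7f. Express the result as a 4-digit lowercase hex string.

f18a

Key "WPRMiM" = 57 50 52 4d 69 4d is exactly B = 6 bytes: K' = 57 50 52 4d 69 4d.
K' ⊕ ipad = 61 66 64 7b 5f 7b.  K' ⊕ opad = 0b 0c 0e 11 35 11.
Inner input = (K'⊕ipad) ∥ m = 61 66 64 7b 5f 7b ∥ 7f.
Inner hash: even-index sum = 419 mod 256 = 163; odd-index sum = 348 mod 256 = 92 → a3 5c.
Outer input = (K'⊕opad) ∥ inner = 0b 0c 0e 11 35 11 ∥ a3 5c.
Outer hash (tag): even-index sum = 241 mod 256 = 241; odd-index sum = 138 mod 256 = 138 → f1 8a.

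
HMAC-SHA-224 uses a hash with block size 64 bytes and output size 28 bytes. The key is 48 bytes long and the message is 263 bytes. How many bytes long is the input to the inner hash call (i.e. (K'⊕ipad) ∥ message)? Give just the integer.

327

Key is 48 ≤ 64 bytes, zero-padded: |K'| = 64.
Inner input = (K'⊕ipad) ∥ m → 64 + 263 = 327 bytes.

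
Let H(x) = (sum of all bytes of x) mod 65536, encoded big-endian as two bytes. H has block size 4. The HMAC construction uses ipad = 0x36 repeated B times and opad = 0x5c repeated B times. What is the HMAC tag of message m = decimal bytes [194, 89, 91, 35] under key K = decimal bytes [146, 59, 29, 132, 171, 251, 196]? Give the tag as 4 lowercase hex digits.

Key decimal bytes [146, 59, 29, 132, 171, 251, 196] = 92 3b 1d 84 ab fb c4 is 7 bytes > B = 4, so hash it first: H(key) = 03 d8, then zero-pad to 4 bytes: K' = 03 d8 00 00.
K' ⊕ ipad = 35 ee 36 36.  K' ⊕ opad = 5f 84 5c 5c.
Inner input = (K'⊕ipad) ∥ m = 35 ee 36 36 ∥ c2 59 5b 23.
Inner hash: sum = 53+238+54+54+194+89+91+35 = 808 → 03 28.
Outer input = (K'⊕opad) ∥ inner = 5f 84 5c 5c ∥ 03 28.
Outer hash (tag): sum = 95+132+92+92+3+40 = 454 → 01 c6.

01c6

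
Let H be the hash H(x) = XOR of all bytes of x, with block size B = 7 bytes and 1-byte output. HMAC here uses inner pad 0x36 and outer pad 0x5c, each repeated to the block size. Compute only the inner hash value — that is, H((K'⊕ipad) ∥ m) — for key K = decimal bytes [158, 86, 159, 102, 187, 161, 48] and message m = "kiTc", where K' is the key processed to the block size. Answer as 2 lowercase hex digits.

18

Key decimal bytes [158, 86, 159, 102, 187, 161, 48] = 9e 56 9f 66 bb a1 30 is exactly B = 7 bytes: K' = 9e 56 9f 66 bb a1 30.
K' ⊕ ipad = a8 60 a9 50 8d 97 06.
Inner input = a8 60 a9 50 8d 97 06 ∥ 6b 69 54 63.
Inner hash: XOR a8⊕60⊕a9⊕50⊕8d⊕97⊕06⊕6b⊕69⊕54⊕63 = 18.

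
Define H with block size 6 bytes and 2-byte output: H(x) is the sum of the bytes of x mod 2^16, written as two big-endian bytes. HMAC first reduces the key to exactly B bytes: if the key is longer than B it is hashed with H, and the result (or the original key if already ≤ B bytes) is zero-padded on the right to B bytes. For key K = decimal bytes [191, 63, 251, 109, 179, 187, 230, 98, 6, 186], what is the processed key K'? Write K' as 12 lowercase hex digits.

|K| = 10 > B = 6, so first hash the key.
H(K): sum = 191+63+251+109+179+187+230+98+6+186 = 1500 → 05 dc.
Zero-pad H(K) = 05 dc to 6 bytes: K' = 05 dc 00 00 00 00.

05dc00000000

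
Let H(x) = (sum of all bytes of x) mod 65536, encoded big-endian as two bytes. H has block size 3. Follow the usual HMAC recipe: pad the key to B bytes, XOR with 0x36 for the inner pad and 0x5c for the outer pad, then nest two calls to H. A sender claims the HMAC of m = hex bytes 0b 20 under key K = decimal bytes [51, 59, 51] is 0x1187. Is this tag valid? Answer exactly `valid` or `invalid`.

Key decimal bytes [51, 59, 51] = 33 3b 33 is exactly B = 3 bytes: K' = 33 3b 33.
K' ⊕ ipad = 05 0d 05; K' ⊕ opad = 6f 67 6f.
Inner hash: sum = 5+13+5+11+32 = 66 → 00 42.
Outer hash (recomputed tag): sum = 111+103+111+0+66 = 391 → 01 87.
Recomputed tag = 0187; claimed = 1187 → mismatch.

invalid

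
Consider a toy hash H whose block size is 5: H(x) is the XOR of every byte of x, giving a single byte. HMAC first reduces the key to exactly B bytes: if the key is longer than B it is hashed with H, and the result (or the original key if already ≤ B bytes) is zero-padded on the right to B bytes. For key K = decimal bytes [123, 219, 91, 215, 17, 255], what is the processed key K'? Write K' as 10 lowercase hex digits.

|K| = 6 > B = 5, so first hash the key.
H(K): XOR 7b⊕db⊕5b⊕d7⊕11⊕ff = c2.
Zero-pad H(K) = c2 to 5 bytes: K' = c2 00 00 00 00.

c200000000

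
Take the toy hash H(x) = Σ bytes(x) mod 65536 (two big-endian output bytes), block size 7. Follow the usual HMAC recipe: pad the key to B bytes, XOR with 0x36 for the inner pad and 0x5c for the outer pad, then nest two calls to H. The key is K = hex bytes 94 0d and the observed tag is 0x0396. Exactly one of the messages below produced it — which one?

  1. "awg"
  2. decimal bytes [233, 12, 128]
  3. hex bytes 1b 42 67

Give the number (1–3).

Key hex bytes 94 0d is 2 bytes ≤ B = 7; zero-pad to 7 bytes: K' = 94 0d 00 00 00 00 00.
K' ⊕ ipad = a2 3b 36 36 36 36 36; K' ⊕ opad = c8 51 5c 5c 5c 5c 5c.
m1: inner = H(a2 3b 36 36 36 36 36 61 77 67) = 03 2a; tag = H(c8 51 5c 5c 5c 5c 5c 03 2a) = 0312
m2: inner = H(a2 3b 36 36 36 36 36 e9 0c 80) = 03 60; tag = H(c8 51 5c 5c 5c 5c 5c 03 60) = 0348
m3: inner = H(a2 3b 36 36 36 36 36 1b 42 67) = 02 af; tag = H(c8 51 5c 5c 5c 5c 5c 02 af) = 0396 ← matches

3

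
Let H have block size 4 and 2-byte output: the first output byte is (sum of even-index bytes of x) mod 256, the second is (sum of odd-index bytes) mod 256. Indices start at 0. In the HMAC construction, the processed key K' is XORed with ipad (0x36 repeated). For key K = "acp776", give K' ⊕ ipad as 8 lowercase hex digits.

Key "acp776" = 61 63 70 37 37 36 is 6 bytes > B = 4, so hash it first: H(key) = 08 d0, then zero-pad to 4 bytes: K' = 08 d0 00 00.
XOR each byte with 0x36: 08⊕36=3e, d0⊕36=e6, 00⊕36=36, 00⊕36=36.

3ee63636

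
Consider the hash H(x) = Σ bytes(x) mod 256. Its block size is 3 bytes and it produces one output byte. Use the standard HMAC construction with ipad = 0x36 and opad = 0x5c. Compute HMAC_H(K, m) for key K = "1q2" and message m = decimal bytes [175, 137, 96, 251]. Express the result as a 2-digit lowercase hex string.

ed

Key "1q2" = 31 71 32 is exactly B = 3 bytes: K' = 31 71 32.
K' ⊕ ipad = 07 47 04.  K' ⊕ opad = 6d 2d 6e.
Inner input = (K'⊕ipad) ∥ m = 07 47 04 ∥ af 89 60 fb.
Inner hash: sum = 7+71+4+175+137+96+251 = 741; mod 256 = 229 → e5.
Outer input = (K'⊕opad) ∥ inner = 6d 2d 6e ∥ e5.
Outer hash (tag): sum = 109+45+110+229 = 493; mod 256 = 237 → ed.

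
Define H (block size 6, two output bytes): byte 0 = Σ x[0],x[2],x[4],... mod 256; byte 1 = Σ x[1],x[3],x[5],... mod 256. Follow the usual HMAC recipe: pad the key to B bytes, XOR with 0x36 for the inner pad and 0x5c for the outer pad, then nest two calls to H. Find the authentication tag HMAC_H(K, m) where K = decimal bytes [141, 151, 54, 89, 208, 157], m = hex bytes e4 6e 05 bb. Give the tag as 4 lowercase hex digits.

Key decimal bytes [141, 151, 54, 89, 208, 157] = 8d 97 36 59 d0 9d is exactly B = 6 bytes: K' = 8d 97 36 59 d0 9d.
K' ⊕ ipad = bb a1 00 6f e6 ab.  K' ⊕ opad = d1 cb 6a 05 8c c1.
Inner input = (K'⊕ipad) ∥ m = bb a1 00 6f e6 ab ∥ e4 6e 05 bb.
Inner hash: even-index sum = 650 mod 256 = 138; odd-index sum = 740 mod 256 = 228 → 8a e4.
Outer input = (K'⊕opad) ∥ inner = d1 cb 6a 05 8c c1 ∥ 8a e4.
Outer hash (tag): even-index sum = 593 mod 256 = 81; odd-index sum = 629 mod 256 = 117 → 51 75.

5175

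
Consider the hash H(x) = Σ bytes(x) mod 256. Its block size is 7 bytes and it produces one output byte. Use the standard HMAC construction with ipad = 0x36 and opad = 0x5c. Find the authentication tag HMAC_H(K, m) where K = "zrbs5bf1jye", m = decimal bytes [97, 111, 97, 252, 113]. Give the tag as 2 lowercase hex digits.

Key "zrbs5bf1jye" = 7a 72 62 73 35 62 66 31 6a 79 65 is 11 bytes > B = 7, so hash it first: H(key) = 37, then zero-pad to 7 bytes: K' = 37 00 00 00 00 00 00.
K' ⊕ ipad = 01 36 36 36 36 36 36.  K' ⊕ opad = 6b 5c 5c 5c 5c 5c 5c.
Inner input = (K'⊕ipad) ∥ m = 01 36 36 36 36 36 36 ∥ 61 6f 61 fc 71.
Inner hash: sum = 1+54+54+54+54+54+54+97+111+97+252+113 = 995; mod 256 = 227 → e3.
Outer input = (K'⊕opad) ∥ inner = 6b 5c 5c 5c 5c 5c 5c ∥ e3.
Outer hash (tag): sum = 107+92+92+92+92+92+92+227 = 886; mod 256 = 118 → 76.

76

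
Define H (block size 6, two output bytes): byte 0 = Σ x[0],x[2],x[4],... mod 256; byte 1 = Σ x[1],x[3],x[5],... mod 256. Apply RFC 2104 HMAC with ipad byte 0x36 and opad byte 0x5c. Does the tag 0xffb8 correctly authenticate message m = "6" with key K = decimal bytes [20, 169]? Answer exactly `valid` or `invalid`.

Key decimal bytes [20, 169] = 14 a9 is 2 bytes ≤ B = 6; zero-pad to 6 bytes: K' = 14 a9 00 00 00 00.
K' ⊕ ipad = 22 9f 36 36 36 36; K' ⊕ opad = 48 f5 5c 5c 5c 5c.
Inner hash: even-index sum = 196 mod 256 = 196; odd-index sum = 267 mod 256 = 11 → c4 0b.
Outer hash (recomputed tag): even-index sum = 452 mod 256 = 196; odd-index sum = 440 mod 256 = 184 → c4 b8.
Recomputed tag = c4b8; claimed = ffb8 → mismatch.

invalid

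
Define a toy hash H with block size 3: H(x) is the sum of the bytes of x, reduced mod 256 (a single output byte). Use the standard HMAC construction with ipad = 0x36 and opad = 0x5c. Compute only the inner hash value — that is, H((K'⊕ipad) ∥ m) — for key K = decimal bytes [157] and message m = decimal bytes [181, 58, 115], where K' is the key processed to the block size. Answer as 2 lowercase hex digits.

79

Key decimal bytes [157] = 9d is 1 byte ≤ B = 3; zero-pad to 3 bytes: K' = 9d 00 00.
K' ⊕ ipad = ab 36 36.
Inner input = ab 36 36 ∥ b5 3a 73.
Inner hash: sum = 171+54+54+181+58+115 = 633; mod 256 = 121 → 79.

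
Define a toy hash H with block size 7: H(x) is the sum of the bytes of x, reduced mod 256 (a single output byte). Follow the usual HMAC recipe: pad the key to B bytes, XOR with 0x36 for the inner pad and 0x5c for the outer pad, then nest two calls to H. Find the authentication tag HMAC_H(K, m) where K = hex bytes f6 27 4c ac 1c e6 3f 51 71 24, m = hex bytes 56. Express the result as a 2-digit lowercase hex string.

Key hex bytes f6 27 4c ac 1c e6 3f 51 71 24 is 10 bytes > B = 7, so hash it first: H(key) = 3c, then zero-pad to 7 bytes: K' = 3c 00 00 00 00 00 00.
K' ⊕ ipad = 0a 36 36 36 36 36 36.  K' ⊕ opad = 60 5c 5c 5c 5c 5c 5c.
Inner input = (K'⊕ipad) ∥ m = 0a 36 36 36 36 36 36 ∥ 56.
Inner hash: sum = 10+54+54+54+54+54+54+86 = 420; mod 256 = 164 → a4.
Outer input = (K'⊕opad) ∥ inner = 60 5c 5c 5c 5c 5c 5c ∥ a4.
Outer hash (tag): sum = 96+92+92+92+92+92+92+164 = 812; mod 256 = 44 → 2c.

2c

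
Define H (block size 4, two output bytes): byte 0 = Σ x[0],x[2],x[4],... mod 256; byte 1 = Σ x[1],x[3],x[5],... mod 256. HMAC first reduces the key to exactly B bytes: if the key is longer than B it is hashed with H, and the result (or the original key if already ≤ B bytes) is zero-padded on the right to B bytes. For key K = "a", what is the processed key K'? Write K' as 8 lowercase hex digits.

Key "a" = 61 is 1 byte ≤ B = 4; zero-pad to 4 bytes: K' = 61 00 00 00.

61000000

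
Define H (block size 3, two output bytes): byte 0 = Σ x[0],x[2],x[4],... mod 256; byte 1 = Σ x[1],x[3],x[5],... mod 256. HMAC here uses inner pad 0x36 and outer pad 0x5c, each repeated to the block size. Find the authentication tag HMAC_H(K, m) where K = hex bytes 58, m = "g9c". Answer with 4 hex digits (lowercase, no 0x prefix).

Key hex bytes 58 is 1 byte ≤ B = 3; zero-pad to 3 bytes: K' = 58 00 00.
K' ⊕ ipad = 6e 36 36.  K' ⊕ opad = 04 5c 5c.
Inner input = (K'⊕ipad) ∥ m = 6e 36 36 ∥ 67 39 63.
Inner hash: even-index sum = 221 mod 256 = 221; odd-index sum = 256 mod 256 = 0 → dd 00.
Outer input = (K'⊕opad) ∥ inner = 04 5c 5c ∥ dd 00.
Outer hash (tag): even-index sum = 96 mod 256 = 96; odd-index sum = 313 mod 256 = 57 → 60 39.

6039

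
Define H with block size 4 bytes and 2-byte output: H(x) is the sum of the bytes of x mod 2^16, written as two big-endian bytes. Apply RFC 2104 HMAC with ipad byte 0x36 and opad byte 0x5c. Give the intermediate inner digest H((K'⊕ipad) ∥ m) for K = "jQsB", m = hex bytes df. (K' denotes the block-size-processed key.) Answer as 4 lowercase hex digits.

025b

Key "jQsB" = 6a 51 73 42 is exactly B = 4 bytes: K' = 6a 51 73 42.
K' ⊕ ipad = 5c 67 45 74.
Inner input = 5c 67 45 74 ∥ df.
Inner hash: sum = 92+103+69+116+223 = 603 → 02 5b.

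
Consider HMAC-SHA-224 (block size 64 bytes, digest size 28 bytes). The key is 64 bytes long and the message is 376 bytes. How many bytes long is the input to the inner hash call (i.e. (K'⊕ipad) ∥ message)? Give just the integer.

440

Key is 64 ≤ 64 bytes, zero-padded: |K'| = 64.
Inner input = (K'⊕ipad) ∥ m → 64 + 376 = 440 bytes.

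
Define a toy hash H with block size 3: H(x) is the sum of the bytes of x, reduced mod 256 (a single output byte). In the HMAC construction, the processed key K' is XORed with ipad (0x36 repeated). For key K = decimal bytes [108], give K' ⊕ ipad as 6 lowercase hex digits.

Key decimal bytes [108] = 6c is 1 byte ≤ B = 3; zero-pad to 3 bytes: K' = 6c 00 00.
XOR each byte with 0x36: 6c⊕36=5a, 00⊕36=36, 00⊕36=36.

5a3636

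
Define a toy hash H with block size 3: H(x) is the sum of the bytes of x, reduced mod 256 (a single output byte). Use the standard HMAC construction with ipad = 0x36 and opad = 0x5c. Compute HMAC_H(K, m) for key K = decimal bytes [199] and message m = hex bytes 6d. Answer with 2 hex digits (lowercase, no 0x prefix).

1d

Key decimal bytes [199] = c7 is 1 byte ≤ B = 3; zero-pad to 3 bytes: K' = c7 00 00.
K' ⊕ ipad = f1 36 36.  K' ⊕ opad = 9b 5c 5c.
Inner input = (K'⊕ipad) ∥ m = f1 36 36 ∥ 6d.
Inner hash: sum = 241+54+54+109 = 458; mod 256 = 202 → ca.
Outer input = (K'⊕opad) ∥ inner = 9b 5c 5c ∥ ca.
Outer hash (tag): sum = 155+92+92+202 = 541; mod 256 = 29 → 1d.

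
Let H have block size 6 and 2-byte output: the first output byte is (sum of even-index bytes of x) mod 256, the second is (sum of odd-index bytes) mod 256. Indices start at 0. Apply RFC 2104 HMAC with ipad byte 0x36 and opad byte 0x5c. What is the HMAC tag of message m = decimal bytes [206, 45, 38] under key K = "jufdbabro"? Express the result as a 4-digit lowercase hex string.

acdb

Key "jufdbabro" = 6a 75 66 64 62 61 62 72 6f is 9 bytes > B = 6, so hash it first: H(key) = 03 ac, then zero-pad to 6 bytes: K' = 03 ac 00 00 00 00.
K' ⊕ ipad = 35 9a 36 36 36 36.  K' ⊕ opad = 5f f0 5c 5c 5c 5c.
Inner input = (K'⊕ipad) ∥ m = 35 9a 36 36 36 36 ∥ ce 2d 26.
Inner hash: even-index sum = 405 mod 256 = 149; odd-index sum = 307 mod 256 = 51 → 95 33.
Outer input = (K'⊕opad) ∥ inner = 5f f0 5c 5c 5c 5c ∥ 95 33.
Outer hash (tag): even-index sum = 428 mod 256 = 172; odd-index sum = 475 mod 256 = 219 → ac db.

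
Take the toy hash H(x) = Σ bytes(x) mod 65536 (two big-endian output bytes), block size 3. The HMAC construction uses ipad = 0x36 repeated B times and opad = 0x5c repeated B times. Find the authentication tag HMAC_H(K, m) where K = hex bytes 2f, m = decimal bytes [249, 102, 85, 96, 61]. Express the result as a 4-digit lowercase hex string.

0203

Key hex bytes 2f is 1 byte ≤ B = 3; zero-pad to 3 bytes: K' = 2f 00 00.
K' ⊕ ipad = 19 36 36.  K' ⊕ opad = 73 5c 5c.
Inner input = (K'⊕ipad) ∥ m = 19 36 36 ∥ f9 66 55 60 3d.
Inner hash: sum = 25+54+54+249+102+85+96+61 = 726 → 02 d6.
Outer input = (K'⊕opad) ∥ inner = 73 5c 5c ∥ 02 d6.
Outer hash (tag): sum = 115+92+92+2+214 = 515 → 02 03.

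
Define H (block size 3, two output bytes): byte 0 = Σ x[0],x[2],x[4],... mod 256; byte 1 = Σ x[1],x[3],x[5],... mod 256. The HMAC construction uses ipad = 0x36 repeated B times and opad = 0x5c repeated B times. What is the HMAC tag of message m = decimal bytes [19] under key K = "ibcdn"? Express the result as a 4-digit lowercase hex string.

c5dc

Key "ibcdn" = 69 62 63 64 6e is 5 bytes > B = 3, so hash it first: H(key) = 3a c6, then zero-pad to 3 bytes: K' = 3a c6 00.
K' ⊕ ipad = 0c f0 36.  K' ⊕ opad = 66 9a 5c.
Inner input = (K'⊕ipad) ∥ m = 0c f0 36 ∥ 13.
Inner hash: even-index sum = 66 mod 256 = 66; odd-index sum = 259 mod 256 = 3 → 42 03.
Outer input = (K'⊕opad) ∥ inner = 66 9a 5c ∥ 42 03.
Outer hash (tag): even-index sum = 197 mod 256 = 197; odd-index sum = 220 mod 256 = 220 → c5 dc.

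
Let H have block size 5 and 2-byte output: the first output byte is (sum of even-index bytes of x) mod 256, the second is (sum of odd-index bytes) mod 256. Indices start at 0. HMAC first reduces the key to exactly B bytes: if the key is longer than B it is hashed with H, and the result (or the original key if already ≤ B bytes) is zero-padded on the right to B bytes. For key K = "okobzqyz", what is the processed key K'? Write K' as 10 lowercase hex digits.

d1b8000000

|K| = 8 > B = 5, so first hash the key.
H(K): even-index sum = 465 mod 256 = 209; odd-index sum = 440 mod 256 = 184 → d1 b8.
Zero-pad H(K) = d1 b8 to 5 bytes: K' = d1 b8 00 00 00.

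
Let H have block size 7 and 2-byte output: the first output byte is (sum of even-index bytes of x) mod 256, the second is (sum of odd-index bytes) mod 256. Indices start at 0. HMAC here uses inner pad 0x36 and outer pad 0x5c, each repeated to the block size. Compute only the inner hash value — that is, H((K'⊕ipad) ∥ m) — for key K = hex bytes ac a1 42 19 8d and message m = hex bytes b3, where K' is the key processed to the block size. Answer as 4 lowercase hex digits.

ffaf

Key hex bytes ac a1 42 19 8d is 5 bytes ≤ B = 7; zero-pad to 7 bytes: K' = ac a1 42 19 8d 00 00.
K' ⊕ ipad = 9a 97 74 2f bb 36 36.
Inner input = 9a 97 74 2f bb 36 36 ∥ b3.
Inner hash: even-index sum = 511 mod 256 = 255; odd-index sum = 431 mod 256 = 175 → ff af.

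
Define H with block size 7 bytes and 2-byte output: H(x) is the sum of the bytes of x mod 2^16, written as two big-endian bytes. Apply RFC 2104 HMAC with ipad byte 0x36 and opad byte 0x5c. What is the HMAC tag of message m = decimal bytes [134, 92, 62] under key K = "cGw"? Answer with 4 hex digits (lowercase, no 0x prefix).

Key "cGw" = 63 47 77 is 3 bytes ≤ B = 7; zero-pad to 7 bytes: K' = 63 47 77 00 00 00 00.
K' ⊕ ipad = 55 71 41 36 36 36 36.  K' ⊕ opad = 3f 1b 2b 5c 5c 5c 5c.
Inner input = (K'⊕ipad) ∥ m = 55 71 41 36 36 36 36 ∥ 86 5c 3e.
Inner hash: sum = 85+113+65+54+54+54+54+134+92+62 = 767 → 02 ff.
Outer input = (K'⊕opad) ∥ inner = 3f 1b 2b 5c 5c 5c 5c ∥ 02 ff.
Outer hash (tag): sum = 63+27+43+92+92+92+92+2+255 = 758 → 02 f6.

02f6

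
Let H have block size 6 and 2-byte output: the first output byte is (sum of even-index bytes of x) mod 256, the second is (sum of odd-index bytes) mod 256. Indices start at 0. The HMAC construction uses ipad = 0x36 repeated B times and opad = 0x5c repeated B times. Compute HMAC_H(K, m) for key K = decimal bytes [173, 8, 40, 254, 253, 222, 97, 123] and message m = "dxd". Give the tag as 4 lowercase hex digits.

6008

Key decimal bytes [173, 8, 40, 254, 253, 222, 97, 123] = ad 08 28 fe fd de 61 7b is 8 bytes > B = 6, so hash it first: H(key) = 33 5f, then zero-pad to 6 bytes: K' = 33 5f 00 00 00 00.
K' ⊕ ipad = 05 69 36 36 36 36.  K' ⊕ opad = 6f 03 5c 5c 5c 5c.
Inner input = (K'⊕ipad) ∥ m = 05 69 36 36 36 36 ∥ 64 78 64.
Inner hash: even-index sum = 313 mod 256 = 57; odd-index sum = 333 mod 256 = 77 → 39 4d.
Outer input = (K'⊕opad) ∥ inner = 6f 03 5c 5c 5c 5c ∥ 39 4d.
Outer hash (tag): even-index sum = 352 mod 256 = 96; odd-index sum = 264 mod 256 = 8 → 60 08.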